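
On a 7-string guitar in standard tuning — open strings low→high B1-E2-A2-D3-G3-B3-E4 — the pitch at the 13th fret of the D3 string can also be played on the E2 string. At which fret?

23

Fret 13 on D3 is MIDI 50 + 13 = 63 (D#4). On the E2 string (open MIDI 40), that pitch is 63 − 40 = fret 23.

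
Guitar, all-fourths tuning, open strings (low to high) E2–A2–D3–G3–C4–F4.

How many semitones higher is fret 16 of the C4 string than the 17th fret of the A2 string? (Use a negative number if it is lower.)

14 semitones

C4 at fret 16 → E5 (MIDI 76); A2 at fret 17 → D4 (MIDI 62).
76 − 62 = 14, so the two pitches are 14 semitones apart.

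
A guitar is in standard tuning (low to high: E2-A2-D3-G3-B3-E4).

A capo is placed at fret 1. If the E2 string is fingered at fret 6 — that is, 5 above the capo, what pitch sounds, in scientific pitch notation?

The capo raises the open E2 by 1 semitone to F2; fretting 5 more gives E2 + 1 + 5 = E2 + 6 semitones = A#2.

A#2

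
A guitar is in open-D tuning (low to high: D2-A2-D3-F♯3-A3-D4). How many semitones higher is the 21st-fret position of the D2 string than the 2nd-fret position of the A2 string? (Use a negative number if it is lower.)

12 semitones

D2 at fret 21 → B3 (MIDI 59); A2 at fret 2 → B2 (MIDI 47).
59 − 47 = 12, so the two pitches are 12 semitones apart.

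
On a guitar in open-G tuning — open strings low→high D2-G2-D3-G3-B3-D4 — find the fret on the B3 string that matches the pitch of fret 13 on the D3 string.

Fret 13 on D3 is MIDI 50 + 13 = 63 (D#4). On the B3 string (open MIDI 59), that pitch is 63 − 59 = fret 4.

4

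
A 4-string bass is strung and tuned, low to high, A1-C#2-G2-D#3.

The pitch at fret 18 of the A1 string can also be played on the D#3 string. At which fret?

0

A1 at fret 18 is A1 + 18 semitones = D#3.
The open D#3 string is 18 semitones above the open A1, so the same pitch on the D#3 string lies at fret 18 − 18 = 0.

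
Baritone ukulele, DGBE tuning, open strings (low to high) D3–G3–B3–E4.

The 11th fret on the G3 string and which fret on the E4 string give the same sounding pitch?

2

Fret 11 on G3 is MIDI 55 + 11 = 66 (F#4). On the E4 string (open MIDI 64), that pitch is 66 − 64 = fret 2.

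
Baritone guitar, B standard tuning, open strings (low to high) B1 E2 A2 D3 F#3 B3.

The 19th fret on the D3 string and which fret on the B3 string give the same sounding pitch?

10

D3 at fret 19 is D3 + 19 semitones = A4.
The open B3 string is 9 semitones above the open D3, so the same pitch on the B3 string lies at fret 19 − 9 = 10.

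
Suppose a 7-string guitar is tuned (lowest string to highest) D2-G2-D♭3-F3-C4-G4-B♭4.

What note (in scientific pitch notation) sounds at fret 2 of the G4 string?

Each fret is one semitone, so G4 + 2 = A4.

A4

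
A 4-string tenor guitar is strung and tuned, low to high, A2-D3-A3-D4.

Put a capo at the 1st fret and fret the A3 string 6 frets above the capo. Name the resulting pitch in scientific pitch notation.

E4

The capo raises the open A3 by 1 semitone to A#3; fretting 6 more gives A3 + 1 + 6 = A3 + 7 semitones = E4.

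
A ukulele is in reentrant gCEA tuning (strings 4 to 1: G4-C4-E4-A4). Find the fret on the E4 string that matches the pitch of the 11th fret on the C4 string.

C4 at fret 11 is C4 + 11 semitones = B4.
The open E4 string is 4 semitones above the open C4, so the same pitch on the E4 string lies at fret 11 − 4 = 7.

7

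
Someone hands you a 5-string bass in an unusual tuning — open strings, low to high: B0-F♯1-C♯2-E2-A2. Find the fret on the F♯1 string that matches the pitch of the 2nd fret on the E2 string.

E2 at fret 2 is E2 + 2 semitones = F♯2.
The open F♯1 string is 10 semitones below the open E2, so the same pitch on the F♯1 string lies at fret 2 + 10 = 12.

12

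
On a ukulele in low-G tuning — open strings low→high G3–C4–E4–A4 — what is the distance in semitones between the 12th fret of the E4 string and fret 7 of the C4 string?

E4 at fret 12 → E5 (MIDI 76); C4 at fret 7 → G4 (MIDI 67).
76 − 67 = 9, so the two pitches are 9 semitones apart, with E5 the higher.

9 semitones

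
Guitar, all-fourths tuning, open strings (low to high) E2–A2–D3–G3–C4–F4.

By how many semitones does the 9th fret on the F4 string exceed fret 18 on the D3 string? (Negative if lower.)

6 semitones

F4 at fret 9 → D5 (MIDI 74); D3 at fret 18 → G♯4 (MIDI 68).
74 − 68 = 6, so the two pitches are 6 semitones apart.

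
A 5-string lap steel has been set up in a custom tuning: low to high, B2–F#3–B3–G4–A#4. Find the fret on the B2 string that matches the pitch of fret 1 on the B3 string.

Fret 1 on B3 is MIDI 59 + 1 = 60 (C4). On the B2 string (open MIDI 47), that pitch is 60 − 47 = fret 13.

13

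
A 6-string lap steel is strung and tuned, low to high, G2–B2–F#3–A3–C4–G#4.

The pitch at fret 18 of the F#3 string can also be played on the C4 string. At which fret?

12

Fret 18 on F#3 is MIDI 54 + 18 = 72 (C5). On the C4 string (open MIDI 60), that pitch is 72 − 60 = fret 12.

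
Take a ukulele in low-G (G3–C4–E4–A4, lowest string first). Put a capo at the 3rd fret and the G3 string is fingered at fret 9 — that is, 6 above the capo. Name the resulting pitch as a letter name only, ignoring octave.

E

The capo raises the open G3 by 3 semitones to A#3; fretting 6 more gives G3 + 3 + 6 = G3 + 9 semitones, landing on E.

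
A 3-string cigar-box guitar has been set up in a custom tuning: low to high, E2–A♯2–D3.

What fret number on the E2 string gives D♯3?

11

D♯3 is 11 semitones above the open E2 (E–F–F#–G–…–C#–D–D#), so it sits at fret 11.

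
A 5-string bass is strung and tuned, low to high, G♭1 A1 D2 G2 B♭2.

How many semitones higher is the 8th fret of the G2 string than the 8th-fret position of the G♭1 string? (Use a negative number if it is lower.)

G2 at fret 8 → E♭3 (MIDI 51); G♭1 at fret 8 → D2 (MIDI 38).
51 − 38 = 13, so the two pitches are 13 semitones apart.

13 semitones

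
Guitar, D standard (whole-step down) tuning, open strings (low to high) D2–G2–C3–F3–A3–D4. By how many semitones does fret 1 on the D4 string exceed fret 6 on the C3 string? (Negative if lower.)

9 semitones

D4 at fret 1 → D♯4 (MIDI 63); C3 at fret 6 → F♯3 (MIDI 54).
63 − 54 = 9, so the two pitches are 9 semitones apart.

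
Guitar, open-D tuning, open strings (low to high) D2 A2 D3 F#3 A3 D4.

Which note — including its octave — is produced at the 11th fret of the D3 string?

D3 is MIDI 50. Adding 11 gives 61, which is C#4.
(Equivalently spelled Db4.)

C#4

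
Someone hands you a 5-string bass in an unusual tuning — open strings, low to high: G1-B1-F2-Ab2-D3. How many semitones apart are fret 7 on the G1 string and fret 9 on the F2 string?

G1 at fret 7 → D2 (MIDI 38); F2 at fret 9 → D3 (MIDI 50).
38 − 50 = -12, so the two pitches are 12 semitones apart, with D3 the higher.

12 semitones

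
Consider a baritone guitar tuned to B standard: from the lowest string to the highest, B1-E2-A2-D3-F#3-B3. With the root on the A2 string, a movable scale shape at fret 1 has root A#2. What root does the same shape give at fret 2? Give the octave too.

Moving from fret 1 to fret 2 shifts the root by 1 semitone.
A#2 up 1 semitone is B2.

B2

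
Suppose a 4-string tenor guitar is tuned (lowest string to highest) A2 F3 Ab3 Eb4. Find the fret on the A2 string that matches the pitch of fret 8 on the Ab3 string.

Fret 8 on Ab3 is MIDI 56 + 8 = 64 (E4). On the A2 string (open MIDI 45), that pitch is 64 − 45 = fret 19.

19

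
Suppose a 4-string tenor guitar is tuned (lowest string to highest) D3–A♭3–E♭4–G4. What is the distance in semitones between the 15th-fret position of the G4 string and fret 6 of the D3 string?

G4 at fret 15 → B♭5 (MIDI 82); D3 at fret 6 → A♭3 (MIDI 56).
82 − 56 = 26, so the two pitches are 26 semitones apart, with B♭5 the higher.

26 semitones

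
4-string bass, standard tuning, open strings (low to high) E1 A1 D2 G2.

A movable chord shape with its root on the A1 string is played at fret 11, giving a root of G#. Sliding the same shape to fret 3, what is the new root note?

C

Moving from fret 11 to fret 3 shifts the root by -8 semitones.
G# down 8 semitones is C.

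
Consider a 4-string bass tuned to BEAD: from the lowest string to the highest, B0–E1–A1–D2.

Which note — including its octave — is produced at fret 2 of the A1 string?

B1

A1 is MIDI 33. Adding 2 gives 35, which is B1.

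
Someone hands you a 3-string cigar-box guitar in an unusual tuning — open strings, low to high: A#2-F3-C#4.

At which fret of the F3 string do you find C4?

7

C4 is 7 semitones above the open F3 (F–F#–G–G#–A–A#–B–C), so it sits at fret 7.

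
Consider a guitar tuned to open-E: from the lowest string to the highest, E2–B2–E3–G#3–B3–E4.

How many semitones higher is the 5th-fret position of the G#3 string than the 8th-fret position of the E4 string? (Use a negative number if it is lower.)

-11 semitones

G#3 at fret 5 → C#4 (MIDI 61); E4 at fret 8 → C5 (MIDI 72).
61 − 72 = -11, so the two pitches are 11 semitones apart.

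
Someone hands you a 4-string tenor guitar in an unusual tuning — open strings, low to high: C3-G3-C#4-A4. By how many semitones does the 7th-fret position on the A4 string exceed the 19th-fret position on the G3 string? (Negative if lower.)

2 semitones

A4 at fret 7 → E5 (MIDI 76); G3 at fret 19 → D5 (MIDI 74).
76 − 74 = 2, so the two pitches are 2 semitones apart.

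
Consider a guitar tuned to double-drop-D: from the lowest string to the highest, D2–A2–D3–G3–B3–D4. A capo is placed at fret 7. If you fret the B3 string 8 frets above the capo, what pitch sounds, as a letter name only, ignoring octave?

D

The capo raises the open B3 by 7 semitones to F♯4; fretting 8 more gives B3 + 7 + 8 = B3 + 15 semitones, landing on D.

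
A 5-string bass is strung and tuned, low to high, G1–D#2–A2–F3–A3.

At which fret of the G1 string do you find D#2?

D#2 is 8 semitones above the open G1 (G–G#–A–A#–B–C–C#–D–D#), so it sits at fret 8.

8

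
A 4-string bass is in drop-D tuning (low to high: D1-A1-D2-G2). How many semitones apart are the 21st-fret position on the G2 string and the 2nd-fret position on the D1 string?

G2 at fret 21 → E4 (MIDI 64); D1 at fret 2 → E1 (MIDI 28).
64 − 28 = 36, so the two pitches are 36 semitones apart, with E4 the higher.

36 semitones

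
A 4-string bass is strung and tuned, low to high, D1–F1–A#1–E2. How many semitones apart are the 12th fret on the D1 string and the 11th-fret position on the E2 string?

13 semitones

D1 at fret 12 → D2 (MIDI 38); E2 at fret 11 → D#3 (MIDI 51).
38 − 51 = -13, so the two pitches are 13 semitones apart, with D#3 the higher.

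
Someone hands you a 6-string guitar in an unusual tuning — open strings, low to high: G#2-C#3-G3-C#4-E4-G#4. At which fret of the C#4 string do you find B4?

10

B4 is 10 semitones above the open C#4 (C#–D–D#–E–…–A–A#–B), so it sits at fret 10.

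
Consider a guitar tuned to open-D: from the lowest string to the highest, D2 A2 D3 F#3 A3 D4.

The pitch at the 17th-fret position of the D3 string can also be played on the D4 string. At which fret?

D3 at fret 17 is D3 + 17 semitones = G4.
The open D4 string is 12 semitones above the open D3, so the same pitch on the D4 string lies at fret 17 − 12 = 5.

5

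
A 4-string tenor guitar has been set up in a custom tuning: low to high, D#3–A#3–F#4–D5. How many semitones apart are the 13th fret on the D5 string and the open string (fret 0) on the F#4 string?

21 semitones

D5 at fret 13 → D#6 (MIDI 87); F#4 at fret 0 → F#4 (MIDI 66).
87 − 66 = 21, so the two pitches are 21 semitones apart, with D#6 the higher.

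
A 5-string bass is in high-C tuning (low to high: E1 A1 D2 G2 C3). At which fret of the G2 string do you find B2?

B2 is 4 semitones above the open G2 (G–G#–A–A#–B), so it sits at fret 4.

4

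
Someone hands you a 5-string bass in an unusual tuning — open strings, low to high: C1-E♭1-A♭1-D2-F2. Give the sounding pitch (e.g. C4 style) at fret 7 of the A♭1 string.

Each fret is one semitone, so A♭1 + 7 = E♭2.

E♭2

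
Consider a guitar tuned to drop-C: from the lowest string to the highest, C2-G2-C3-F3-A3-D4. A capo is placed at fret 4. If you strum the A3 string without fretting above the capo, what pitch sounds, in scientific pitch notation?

The capo raises the open A3 by 4 semitones to C#4; fretting 0 more gives A3 + 4 + 0 = A3 + 4 semitones = C#4.
(Also written Db.)

C#4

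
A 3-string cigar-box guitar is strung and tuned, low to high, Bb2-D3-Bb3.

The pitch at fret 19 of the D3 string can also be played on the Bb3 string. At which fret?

D3 at fret 19 is D3 + 19 semitones = A4.
The open Bb3 string is 8 semitones above the open D3, so the same pitch on the Bb3 string lies at fret 19 − 8 = 11.

11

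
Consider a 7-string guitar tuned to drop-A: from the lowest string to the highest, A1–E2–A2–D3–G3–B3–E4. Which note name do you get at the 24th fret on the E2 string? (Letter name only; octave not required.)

E

E2 is MIDI 40. Adding 24 gives 64; 64 mod 12 = 4, i.e. E.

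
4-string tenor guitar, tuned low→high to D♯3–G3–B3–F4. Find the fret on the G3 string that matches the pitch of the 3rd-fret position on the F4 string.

Fret 3 on F4 is MIDI 65 + 3 = 68 (G♯4). On the G3 string (open MIDI 55), that pitch is 68 − 55 = fret 13.

13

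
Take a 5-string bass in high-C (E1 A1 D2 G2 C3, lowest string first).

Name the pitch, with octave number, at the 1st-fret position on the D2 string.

Each fret is one semitone, so D2 + 1 = D#2.

D#2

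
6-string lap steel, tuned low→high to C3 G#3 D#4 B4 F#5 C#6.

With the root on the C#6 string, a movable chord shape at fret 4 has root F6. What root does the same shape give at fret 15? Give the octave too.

E7

Moving from fret 4 to fret 15 shifts the root by 11 semitones.
F6 up 11 semitones is E7.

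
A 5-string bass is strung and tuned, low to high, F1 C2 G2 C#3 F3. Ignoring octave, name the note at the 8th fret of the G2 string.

D#

Each fret is one semitone, so G2 + 8 = D#.
(Equivalently spelled Eb.)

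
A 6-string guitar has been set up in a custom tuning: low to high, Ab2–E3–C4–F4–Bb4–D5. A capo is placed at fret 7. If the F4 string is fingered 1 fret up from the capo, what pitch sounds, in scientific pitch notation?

The capo raises the open F4 by 7 semitones to C5; fretting 1 more gives F4 + 7 + 1 = F4 + 8 semitones = Db5.

Db5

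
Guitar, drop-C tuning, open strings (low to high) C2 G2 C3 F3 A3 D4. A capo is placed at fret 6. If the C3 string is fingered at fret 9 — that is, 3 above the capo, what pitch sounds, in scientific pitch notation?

A3

The capo raises the open C3 by 6 semitones to F♯3; fretting 3 more gives C3 + 6 + 3 = C3 + 9 semitones = A3.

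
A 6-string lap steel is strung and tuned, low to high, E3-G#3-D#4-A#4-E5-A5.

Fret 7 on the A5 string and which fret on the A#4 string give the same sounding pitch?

A5 at fret 7 is A5 + 7 semitones = E6.
The open A#4 string is 11 semitones below the open A5, so the same pitch on the A#4 string lies at fret 7 + 11 = 18.

18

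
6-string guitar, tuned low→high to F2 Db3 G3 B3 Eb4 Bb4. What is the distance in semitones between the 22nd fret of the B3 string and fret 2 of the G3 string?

B3 at fret 22 → A5 (MIDI 81); G3 at fret 2 → A3 (MIDI 57).
81 − 57 = 24, so the two pitches are 24 semitones apart, with A5 the higher.

24 semitones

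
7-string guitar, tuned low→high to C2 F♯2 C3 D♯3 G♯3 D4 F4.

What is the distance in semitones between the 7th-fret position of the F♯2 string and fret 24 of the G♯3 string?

F♯2 at fret 7 → C♯3 (MIDI 49); G♯3 at fret 24 → G♯5 (MIDI 80).
49 − 80 = -31, so the two pitches are 31 semitones apart, with G♯5 the higher.

31 semitones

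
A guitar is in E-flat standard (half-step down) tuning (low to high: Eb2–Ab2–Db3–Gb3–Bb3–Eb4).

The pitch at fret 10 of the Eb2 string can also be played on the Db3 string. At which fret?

Eb2 at fret 10 is Eb2 + 10 semitones = Db3.
The open Db3 string is 10 semitones above the open Eb2, so the same pitch on the Db3 string lies at fret 10 − 10 = 0.

0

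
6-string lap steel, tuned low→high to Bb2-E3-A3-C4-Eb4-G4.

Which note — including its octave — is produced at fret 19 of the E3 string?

B4

E3 is MIDI 52. Adding 19 gives 71, which is B4.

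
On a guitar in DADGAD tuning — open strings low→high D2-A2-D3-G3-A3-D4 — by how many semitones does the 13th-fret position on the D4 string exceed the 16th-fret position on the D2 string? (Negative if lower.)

21 semitones

D4 at fret 13 → D#5 (MIDI 75); D2 at fret 16 → F#3 (MIDI 54).
75 − 54 = 21, so the two pitches are 21 semitones apart.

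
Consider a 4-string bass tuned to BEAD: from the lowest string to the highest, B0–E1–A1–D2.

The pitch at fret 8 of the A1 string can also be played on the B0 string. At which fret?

Fret 8 on A1 is MIDI 33 + 8 = 41 (F2). On the B0 string (open MIDI 23), that pitch is 41 − 23 = fret 18.

18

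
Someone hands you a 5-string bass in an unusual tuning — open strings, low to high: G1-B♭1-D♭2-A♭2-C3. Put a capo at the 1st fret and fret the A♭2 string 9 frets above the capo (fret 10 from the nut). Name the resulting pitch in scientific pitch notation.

G♭3

The capo raises the open A♭2 by 1 semitone to A2; fretting 9 more gives A♭2 + 1 + 9 = A♭2 + 10 semitones = G♭3.
(Also written F♯.)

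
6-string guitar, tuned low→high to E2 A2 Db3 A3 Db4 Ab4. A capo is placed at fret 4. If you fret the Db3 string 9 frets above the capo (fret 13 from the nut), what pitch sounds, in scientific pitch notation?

The capo raises the open Db3 by 4 semitones to F3; fretting 9 more gives Db3 + 4 + 9 = Db3 + 13 semitones = D4.

D4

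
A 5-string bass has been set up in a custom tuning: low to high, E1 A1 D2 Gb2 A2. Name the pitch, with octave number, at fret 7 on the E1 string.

Each fret is one semitone, so E1 + 7 = B1.

B1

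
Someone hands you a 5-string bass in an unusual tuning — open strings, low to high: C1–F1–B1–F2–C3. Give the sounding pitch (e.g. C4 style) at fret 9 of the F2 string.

Each fret is one semitone, so F2 + 9 = D3.

D3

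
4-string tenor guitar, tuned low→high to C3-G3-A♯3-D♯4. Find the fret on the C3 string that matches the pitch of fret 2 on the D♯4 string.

17

Fret 2 on D♯4 is MIDI 63 + 2 = 65 (F4). On the C3 string (open MIDI 48), that pitch is 65 − 48 = fret 17.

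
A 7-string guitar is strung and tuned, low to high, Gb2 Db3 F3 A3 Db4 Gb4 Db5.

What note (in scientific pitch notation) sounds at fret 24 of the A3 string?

A3 is MIDI 57. Adding 24 gives 81, which is A5.

A5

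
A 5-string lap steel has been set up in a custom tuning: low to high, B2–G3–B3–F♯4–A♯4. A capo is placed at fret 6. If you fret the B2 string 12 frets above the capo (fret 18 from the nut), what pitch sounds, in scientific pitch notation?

The capo raises the open B2 by 6 semitones to F3; fretting 12 more gives B2 + 6 + 12 = B2 + 18 semitones = F4.

F4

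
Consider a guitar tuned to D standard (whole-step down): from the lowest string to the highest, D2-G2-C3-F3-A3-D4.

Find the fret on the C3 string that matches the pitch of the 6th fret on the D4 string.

Fret 6 on D4 is MIDI 62 + 6 = 68 (G#4). On the C3 string (open MIDI 48), that pitch is 68 − 48 = fret 20.

20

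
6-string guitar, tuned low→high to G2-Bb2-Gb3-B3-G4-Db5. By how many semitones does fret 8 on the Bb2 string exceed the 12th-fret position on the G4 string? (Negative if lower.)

Bb2 at fret 8 → Gb3 (MIDI 54); G4 at fret 12 → G5 (MIDI 79).
54 − 79 = -25, so the two pitches are 25 semitones apart.

-25 semitones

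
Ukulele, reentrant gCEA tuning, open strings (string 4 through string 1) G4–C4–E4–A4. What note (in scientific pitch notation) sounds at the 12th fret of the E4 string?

E4 is MIDI 64. Adding 12 gives 76, which is E5.

E5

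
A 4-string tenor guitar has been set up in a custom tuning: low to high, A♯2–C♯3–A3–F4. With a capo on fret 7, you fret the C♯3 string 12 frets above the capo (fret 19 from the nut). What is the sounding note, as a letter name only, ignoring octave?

The capo raises the open C♯3 by 7 semitones to G♯3; fretting 12 more gives C♯3 + 7 + 12 = C♯3 + 19 semitones, landing on G♯.
(Also written A♭.)

G♯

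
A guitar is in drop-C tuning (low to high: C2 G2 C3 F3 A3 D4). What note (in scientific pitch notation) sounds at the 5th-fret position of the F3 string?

F3 is MIDI 53. Adding 5 gives 58, which is A#3.
(Equivalently spelled Bb3.)

A#3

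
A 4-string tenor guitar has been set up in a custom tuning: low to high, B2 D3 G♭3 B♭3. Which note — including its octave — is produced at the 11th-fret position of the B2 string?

B2 is MIDI 47. Adding 11 gives 58, which is B♭3.

B♭3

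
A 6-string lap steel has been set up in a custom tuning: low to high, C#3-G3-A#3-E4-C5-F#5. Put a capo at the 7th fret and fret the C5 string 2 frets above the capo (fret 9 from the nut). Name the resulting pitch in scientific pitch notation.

The capo raises the open C5 by 7 semitones to G5; fretting 2 more gives C5 + 7 + 2 = C5 + 9 semitones = A5.

A5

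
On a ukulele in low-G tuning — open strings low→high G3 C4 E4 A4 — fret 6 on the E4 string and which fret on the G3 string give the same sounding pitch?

E4 at fret 6 is E4 + 6 semitones = A#4.
The open G3 string is 9 semitones below the open E4, so the same pitch on the G3 string lies at fret 6 + 9 = 15.

15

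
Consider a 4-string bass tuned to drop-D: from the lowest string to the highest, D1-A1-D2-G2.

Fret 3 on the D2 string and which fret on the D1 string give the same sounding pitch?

15

Fret 3 on D2 is MIDI 38 + 3 = 41 (F2). On the D1 string (open MIDI 26), that pitch is 41 − 26 = fret 15.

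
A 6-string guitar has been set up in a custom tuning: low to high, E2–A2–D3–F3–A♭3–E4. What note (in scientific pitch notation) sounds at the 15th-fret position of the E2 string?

Each fret is one semitone, so E2 + 15 = G3.

G3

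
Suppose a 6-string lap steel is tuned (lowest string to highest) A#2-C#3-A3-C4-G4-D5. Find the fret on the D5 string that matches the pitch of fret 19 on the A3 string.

2

A3 at fret 19 is A3 + 19 semitones = E5.
The open D5 string is 17 semitones above the open A3, so the same pitch on the D5 string lies at fret 19 − 17 = 2.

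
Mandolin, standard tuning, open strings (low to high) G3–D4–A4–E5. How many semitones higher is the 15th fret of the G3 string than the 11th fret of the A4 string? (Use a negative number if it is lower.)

G3 at fret 15 → A#4 (MIDI 70); A4 at fret 11 → G#5 (MIDI 80).
70 − 80 = -10, so the two pitches are 10 semitones apart.

-10 semitones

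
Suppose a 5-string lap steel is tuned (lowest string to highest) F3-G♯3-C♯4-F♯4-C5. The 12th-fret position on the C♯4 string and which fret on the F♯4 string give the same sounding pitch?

7

Fret 12 on C♯4 is MIDI 61 + 12 = 73 (C♯5). On the F♯4 string (open MIDI 66), that pitch is 73 − 66 = fret 7.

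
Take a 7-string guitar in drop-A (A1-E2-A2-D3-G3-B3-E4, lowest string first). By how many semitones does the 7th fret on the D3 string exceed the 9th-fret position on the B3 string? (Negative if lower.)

D3 at fret 7 → A3 (MIDI 57); B3 at fret 9 → G♯4 (MIDI 68).
57 − 68 = -11, so the two pitches are 11 semitones apart.

-11 semitones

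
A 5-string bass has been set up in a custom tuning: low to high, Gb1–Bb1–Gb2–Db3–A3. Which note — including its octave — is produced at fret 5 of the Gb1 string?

B1

Gb1 is MIDI 30. Adding 5 gives 35, which is B1.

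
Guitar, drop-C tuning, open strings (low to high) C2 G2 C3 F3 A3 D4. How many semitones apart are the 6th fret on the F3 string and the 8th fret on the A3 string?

6 semitones

F3 at fret 6 → B3 (MIDI 59); A3 at fret 8 → F4 (MIDI 65).
59 − 65 = -6, so the two pitches are 6 semitones apart, with F4 the higher.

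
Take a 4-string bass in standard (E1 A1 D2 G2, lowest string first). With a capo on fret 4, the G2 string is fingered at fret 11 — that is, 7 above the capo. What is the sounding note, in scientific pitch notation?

F♯3

The capo raises the open G2 by 4 semitones to B2; fretting 7 more gives G2 + 4 + 7 = G2 + 11 semitones = F♯3.
(Also written G♭.)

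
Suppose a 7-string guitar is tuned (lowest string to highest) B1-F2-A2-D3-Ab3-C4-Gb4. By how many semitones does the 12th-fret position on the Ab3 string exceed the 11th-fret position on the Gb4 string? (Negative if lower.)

Ab3 at fret 12 → Ab4 (MIDI 68); Gb4 at fret 11 → F5 (MIDI 77).
68 − 77 = -9, so the two pitches are 9 semitones apart.

-9 semitones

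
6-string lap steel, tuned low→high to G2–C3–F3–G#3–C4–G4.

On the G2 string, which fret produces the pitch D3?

D3 is 7 semitones above the open G2 (G–G#–A–A#–B–C–C#–D), so it sits at fret 7.

7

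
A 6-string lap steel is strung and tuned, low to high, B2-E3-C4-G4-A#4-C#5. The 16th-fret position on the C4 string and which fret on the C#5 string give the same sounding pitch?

Fret 16 on C4 is MIDI 60 + 16 = 76 (E5). On the C#5 string (open MIDI 73), that pitch is 76 − 73 = fret 3.

3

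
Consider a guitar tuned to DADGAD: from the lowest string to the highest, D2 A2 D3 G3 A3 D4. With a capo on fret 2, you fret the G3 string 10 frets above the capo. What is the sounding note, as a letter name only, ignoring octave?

G

The capo raises the open G3 by 2 semitones to A3; fretting 10 more gives G3 + 2 + 10 = G3 + 12 semitones, landing on G.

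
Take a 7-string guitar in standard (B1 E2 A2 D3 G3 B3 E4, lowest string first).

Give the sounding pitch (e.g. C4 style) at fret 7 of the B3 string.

B3 is MIDI 59. Adding 7 gives 66, which is F#4.

F#4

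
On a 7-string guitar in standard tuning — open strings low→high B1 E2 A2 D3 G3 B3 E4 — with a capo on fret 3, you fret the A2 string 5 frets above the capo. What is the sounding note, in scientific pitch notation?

F3

The capo raises the open A2 by 3 semitones to C3; fretting 5 more gives A2 + 3 + 5 = A2 + 8 semitones = F3.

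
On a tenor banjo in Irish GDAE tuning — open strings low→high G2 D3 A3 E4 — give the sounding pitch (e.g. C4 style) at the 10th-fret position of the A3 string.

The open A3 string plus 10 semitones: A–A#–B–C–…–F–F#–G.
The walk passes from B into C once, so the octave number goes from 3 to 4.

G4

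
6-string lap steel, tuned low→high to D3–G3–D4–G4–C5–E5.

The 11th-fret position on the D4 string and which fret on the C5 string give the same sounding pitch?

Fret 11 on D4 is MIDI 62 + 11 = 73 (C#5). On the C5 string (open MIDI 72), that pitch is 73 − 72 = fret 1.

1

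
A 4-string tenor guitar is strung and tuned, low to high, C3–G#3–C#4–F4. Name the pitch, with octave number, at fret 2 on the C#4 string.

C#4 is MIDI 61. Adding 2 gives 63, which is D#4.
(Equivalently spelled Eb4.)

D#4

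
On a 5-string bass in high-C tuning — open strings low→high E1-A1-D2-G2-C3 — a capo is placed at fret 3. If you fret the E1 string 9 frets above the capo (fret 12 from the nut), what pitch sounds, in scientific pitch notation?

E2

The capo raises the open E1 by 3 semitones to G1; fretting 9 more gives E1 + 3 + 9 = E1 + 12 semitones = E2.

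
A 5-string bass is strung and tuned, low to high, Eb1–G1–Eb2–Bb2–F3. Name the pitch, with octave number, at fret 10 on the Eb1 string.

The open Eb1 string plus 10 semitones: Eb–E–F–Gb–…–B–C–Db.
The walk passes from B into C once, so the octave number goes from 1 to 2.
(Equivalently spelled C#2.)

Db2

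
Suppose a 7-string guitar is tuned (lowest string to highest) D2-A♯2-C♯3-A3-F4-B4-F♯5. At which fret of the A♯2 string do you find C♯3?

C♯3 is 3 semitones above the open A♯2 (A#–B–C–C#), so it sits at fret 3.

3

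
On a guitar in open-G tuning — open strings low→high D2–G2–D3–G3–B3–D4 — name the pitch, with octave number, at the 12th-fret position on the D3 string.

Each fret is one semitone, so D3 + 12 = D4.

D4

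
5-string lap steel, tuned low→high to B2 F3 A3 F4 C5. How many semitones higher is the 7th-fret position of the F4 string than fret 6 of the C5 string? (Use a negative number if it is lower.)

F4 at fret 7 → C5 (MIDI 72); C5 at fret 6 → G♭5 (MIDI 78).
72 − 78 = -6, so the two pitches are 6 semitones apart.

-6 semitones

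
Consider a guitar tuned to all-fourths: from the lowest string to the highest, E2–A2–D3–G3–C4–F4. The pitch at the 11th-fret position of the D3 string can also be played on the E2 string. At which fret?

21

D3 at fret 11 is D3 + 11 semitones = C#4.
The open E2 string is 10 semitones below the open D3, so the same pitch on the E2 string lies at fret 11 + 10 = 21.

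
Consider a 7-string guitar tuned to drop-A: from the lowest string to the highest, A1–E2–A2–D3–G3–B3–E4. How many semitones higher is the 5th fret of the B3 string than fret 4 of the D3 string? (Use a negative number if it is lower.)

B3 at fret 5 → E4 (MIDI 64); D3 at fret 4 → F#3 (MIDI 54).
64 − 54 = 10, so the two pitches are 10 semitones apart.

10 semitones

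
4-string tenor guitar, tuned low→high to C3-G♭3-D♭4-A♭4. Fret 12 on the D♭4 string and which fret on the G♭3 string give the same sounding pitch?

D♭4 at fret 12 is D♭4 + 12 semitones = D♭5.
The open G♭3 string is 7 semitones below the open D♭4, so the same pitch on the G♭3 string lies at fret 12 + 7 = 19.

19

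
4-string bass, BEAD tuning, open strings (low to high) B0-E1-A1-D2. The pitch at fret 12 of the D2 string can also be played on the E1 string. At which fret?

D2 at fret 12 is D2 + 12 semitones = D3.
The open E1 string is 10 semitones below the open D2, so the same pitch on the E1 string lies at fret 12 + 10 = 22.

22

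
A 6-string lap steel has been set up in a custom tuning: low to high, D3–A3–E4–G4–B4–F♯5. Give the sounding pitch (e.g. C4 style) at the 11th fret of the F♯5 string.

F6

F♯5 is MIDI 78. Adding 11 gives 89, which is F6.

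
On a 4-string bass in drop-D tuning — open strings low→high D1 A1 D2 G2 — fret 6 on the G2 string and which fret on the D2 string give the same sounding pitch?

Fret 6 on G2 is MIDI 43 + 6 = 49 (C♯3). On the D2 string (open MIDI 38), that pitch is 49 − 38 = fret 11.

11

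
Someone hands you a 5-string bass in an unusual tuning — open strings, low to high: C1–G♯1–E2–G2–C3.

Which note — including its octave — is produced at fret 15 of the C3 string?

Each fret is one semitone, so C3 + 15 = D♯4.
(Equivalently spelled E♭4.)

D♯4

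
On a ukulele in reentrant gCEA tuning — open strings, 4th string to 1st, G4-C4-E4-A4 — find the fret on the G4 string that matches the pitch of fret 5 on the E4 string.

Fret 5 on E4 is MIDI 64 + 5 = 69 (A4). On the G4 string (open MIDI 67), that pitch is 69 − 67 = fret 2.

2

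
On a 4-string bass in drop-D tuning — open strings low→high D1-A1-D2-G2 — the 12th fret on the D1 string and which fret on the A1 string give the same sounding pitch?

5

D1 at fret 12 is D1 + 12 semitones = D2.
The open A1 string is 7 semitones above the open D1, so the same pitch on the A1 string lies at fret 12 − 7 = 5.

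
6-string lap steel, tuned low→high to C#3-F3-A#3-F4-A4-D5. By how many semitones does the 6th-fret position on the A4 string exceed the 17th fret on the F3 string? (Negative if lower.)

A4 at fret 6 → D#5 (MIDI 75); F3 at fret 17 → A#4 (MIDI 70).
75 − 70 = 5, so the two pitches are 5 semitones apart.

5 semitones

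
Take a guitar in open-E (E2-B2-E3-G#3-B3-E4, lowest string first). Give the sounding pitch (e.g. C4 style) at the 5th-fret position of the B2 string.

Each fret is one semitone, so B2 + 5 = E3.

E3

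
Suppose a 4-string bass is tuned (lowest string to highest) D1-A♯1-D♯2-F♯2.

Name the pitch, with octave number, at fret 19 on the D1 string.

A2

D1 is MIDI 26. Adding 19 gives 45, which is A2.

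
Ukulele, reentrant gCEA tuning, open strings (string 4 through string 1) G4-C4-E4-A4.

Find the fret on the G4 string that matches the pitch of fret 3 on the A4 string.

5

A4 at fret 3 is A4 + 3 semitones = C5.
The open G4 string is 2 semitones below the open A4, so the same pitch on the G4 string lies at fret 3 + 2 = 5.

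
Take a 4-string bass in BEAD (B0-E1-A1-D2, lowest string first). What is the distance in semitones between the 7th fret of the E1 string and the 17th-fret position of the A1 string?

15 semitones

E1 at fret 7 → B1 (MIDI 35); A1 at fret 17 → D3 (MIDI 50).
35 − 50 = -15, so the two pitches are 15 semitones apart, with D3 the higher.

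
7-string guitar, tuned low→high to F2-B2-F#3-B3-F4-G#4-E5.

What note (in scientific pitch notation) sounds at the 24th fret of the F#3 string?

F#5

F#3 is MIDI 54. Adding 24 gives 78, which is F#5.
(Equivalently spelled Gb5.)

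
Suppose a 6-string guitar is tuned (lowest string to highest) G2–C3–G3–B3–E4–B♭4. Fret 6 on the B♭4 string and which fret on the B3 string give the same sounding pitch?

17

B♭4 at fret 6 is B♭4 + 6 semitones = E5.
The open B3 string is 11 semitones below the open B♭4, so the same pitch on the B3 string lies at fret 6 + 11 = 17.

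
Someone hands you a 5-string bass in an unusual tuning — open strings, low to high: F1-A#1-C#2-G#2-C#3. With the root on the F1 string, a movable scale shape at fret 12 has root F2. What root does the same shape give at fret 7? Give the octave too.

C2

Moving from fret 12 to fret 7 shifts the root by -5 semitones.
F2 down 5 semitones is C2.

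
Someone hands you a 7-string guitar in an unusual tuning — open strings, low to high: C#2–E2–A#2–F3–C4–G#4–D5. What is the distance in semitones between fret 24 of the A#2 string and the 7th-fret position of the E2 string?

23 semitones

A#2 at fret 24 → A#4 (MIDI 70); E2 at fret 7 → B2 (MIDI 47).
70 − 47 = 23, so the two pitches are 23 semitones apart, with A#4 the higher.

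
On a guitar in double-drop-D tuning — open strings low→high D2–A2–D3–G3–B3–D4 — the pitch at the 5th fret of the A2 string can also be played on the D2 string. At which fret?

12

Fret 5 on A2 is MIDI 45 + 5 = 50 (D3). On the D2 string (open MIDI 38), that pitch is 50 − 38 = fret 12.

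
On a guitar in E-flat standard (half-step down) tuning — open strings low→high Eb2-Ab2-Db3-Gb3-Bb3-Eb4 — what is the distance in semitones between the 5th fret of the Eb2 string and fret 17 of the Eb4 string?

Eb2 at fret 5 → Ab2 (MIDI 44); Eb4 at fret 17 → Ab5 (MIDI 80).
44 − 80 = -36, so the two pitches are 36 semitones apart, with Ab5 the higher.

36 semitones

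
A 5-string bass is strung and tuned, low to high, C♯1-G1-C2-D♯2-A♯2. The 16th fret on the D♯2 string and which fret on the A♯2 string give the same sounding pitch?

D♯2 at fret 16 is D♯2 + 16 semitones = G3.
The open A♯2 string is 7 semitones above the open D♯2, so the same pitch on the A♯2 string lies at fret 16 − 7 = 9.

9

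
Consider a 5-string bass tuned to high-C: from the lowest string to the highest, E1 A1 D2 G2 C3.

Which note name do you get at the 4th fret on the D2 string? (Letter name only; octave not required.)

Each fret is one semitone, so D2 + 4 = F#.
(Equivalently spelled Gb.)

F#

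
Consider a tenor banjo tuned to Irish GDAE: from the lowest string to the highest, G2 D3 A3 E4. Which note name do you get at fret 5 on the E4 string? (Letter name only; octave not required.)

A

Each fret is one semitone, so E4 + 5 = A.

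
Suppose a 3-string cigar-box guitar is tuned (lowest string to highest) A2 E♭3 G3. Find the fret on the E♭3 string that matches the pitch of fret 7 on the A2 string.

A2 at fret 7 is A2 + 7 semitones = E3.
The open E♭3 string is 6 semitones above the open A2, so the same pitch on the E♭3 string lies at fret 7 − 6 = 1.

1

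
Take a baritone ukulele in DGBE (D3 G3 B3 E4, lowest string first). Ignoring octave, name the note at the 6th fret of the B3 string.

F

Each fret is one semitone, so B3 + 6 = F.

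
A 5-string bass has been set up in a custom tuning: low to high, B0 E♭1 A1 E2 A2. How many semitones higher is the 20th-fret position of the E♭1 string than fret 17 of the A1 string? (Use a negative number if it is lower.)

-3 semitones

E♭1 at fret 20 → B2 (MIDI 47); A1 at fret 17 → D3 (MIDI 50).
47 − 50 = -3, so the two pitches are 3 semitones apart.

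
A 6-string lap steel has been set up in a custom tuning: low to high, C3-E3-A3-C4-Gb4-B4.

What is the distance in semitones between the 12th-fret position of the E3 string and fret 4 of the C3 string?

E3 at fret 12 → E4 (MIDI 64); C3 at fret 4 → E3 (MIDI 52).
64 − 52 = 12, so the two pitches are 12 semitones apart, with E4 the higher.

12 semitones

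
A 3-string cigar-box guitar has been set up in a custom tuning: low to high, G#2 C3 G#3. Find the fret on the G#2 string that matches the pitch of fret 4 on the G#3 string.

G#3 at fret 4 is G#3 + 4 semitones = C4.
The open G#2 string is 12 semitones below the open G#3, so the same pitch on the G#2 string lies at fret 4 + 12 = 16.

16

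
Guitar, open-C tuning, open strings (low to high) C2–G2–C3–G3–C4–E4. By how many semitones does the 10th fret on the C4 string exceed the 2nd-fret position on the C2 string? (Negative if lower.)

C4 at fret 10 → A#4 (MIDI 70); C2 at fret 2 → D2 (MIDI 38).
70 − 38 = 32, so the two pitches are 32 semitones apart.

32 semitones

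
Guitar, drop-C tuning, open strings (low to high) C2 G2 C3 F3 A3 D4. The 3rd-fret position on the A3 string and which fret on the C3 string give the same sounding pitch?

12

Fret 3 on A3 is MIDI 57 + 3 = 60 (C4). On the C3 string (open MIDI 48), that pitch is 60 − 48 = fret 12.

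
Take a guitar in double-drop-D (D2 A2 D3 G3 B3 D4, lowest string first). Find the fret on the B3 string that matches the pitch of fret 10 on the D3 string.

1

Fret 10 on D3 is MIDI 50 + 10 = 60 (C4). On the B3 string (open MIDI 59), that pitch is 60 − 59 = fret 1.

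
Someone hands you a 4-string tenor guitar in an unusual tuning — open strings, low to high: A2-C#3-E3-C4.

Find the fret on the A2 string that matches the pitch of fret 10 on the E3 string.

17

E3 at fret 10 is E3 + 10 semitones = D4.
The open A2 string is 7 semitones below the open E3, so the same pitch on the A2 string lies at fret 10 + 7 = 17.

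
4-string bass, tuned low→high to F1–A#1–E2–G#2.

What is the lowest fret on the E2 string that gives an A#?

From E2, count semitones up the chromatic scale until reaching A#: E–F–F#–G–G#–A–A# — 6 steps.

6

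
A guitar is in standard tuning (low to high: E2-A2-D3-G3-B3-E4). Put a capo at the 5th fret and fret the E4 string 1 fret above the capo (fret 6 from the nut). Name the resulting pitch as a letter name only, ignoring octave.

The capo raises the open E4 by 5 semitones to A4; fretting 1 more gives E4 + 5 + 1 = E4 + 6 semitones, landing on A#.

A#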